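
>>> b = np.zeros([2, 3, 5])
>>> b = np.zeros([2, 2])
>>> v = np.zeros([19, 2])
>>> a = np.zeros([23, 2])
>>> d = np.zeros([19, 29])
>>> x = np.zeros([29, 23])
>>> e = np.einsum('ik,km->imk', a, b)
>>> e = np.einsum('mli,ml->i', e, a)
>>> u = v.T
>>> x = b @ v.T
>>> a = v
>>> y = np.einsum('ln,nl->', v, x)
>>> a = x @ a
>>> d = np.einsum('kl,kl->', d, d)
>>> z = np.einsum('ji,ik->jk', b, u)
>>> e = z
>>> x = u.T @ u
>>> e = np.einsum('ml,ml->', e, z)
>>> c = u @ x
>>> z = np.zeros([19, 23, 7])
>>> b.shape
(2, 2)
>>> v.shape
(19, 2)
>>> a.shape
(2, 2)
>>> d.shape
()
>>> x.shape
(19, 19)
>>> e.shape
()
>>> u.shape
(2, 19)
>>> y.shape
()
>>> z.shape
(19, 23, 7)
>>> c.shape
(2, 19)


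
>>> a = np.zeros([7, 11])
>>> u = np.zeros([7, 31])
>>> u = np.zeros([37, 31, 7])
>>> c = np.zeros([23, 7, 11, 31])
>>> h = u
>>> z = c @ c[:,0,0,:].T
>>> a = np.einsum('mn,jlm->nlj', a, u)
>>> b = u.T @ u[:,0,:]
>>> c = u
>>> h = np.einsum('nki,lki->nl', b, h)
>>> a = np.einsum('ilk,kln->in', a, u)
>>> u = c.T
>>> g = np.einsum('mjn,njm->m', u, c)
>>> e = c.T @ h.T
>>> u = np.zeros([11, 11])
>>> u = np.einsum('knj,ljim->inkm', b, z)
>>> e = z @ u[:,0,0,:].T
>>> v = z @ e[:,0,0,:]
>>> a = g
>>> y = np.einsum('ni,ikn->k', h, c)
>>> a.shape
(7,)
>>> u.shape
(11, 31, 7, 23)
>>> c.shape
(37, 31, 7)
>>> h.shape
(7, 37)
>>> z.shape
(23, 7, 11, 23)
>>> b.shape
(7, 31, 7)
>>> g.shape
(7,)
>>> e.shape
(23, 7, 11, 11)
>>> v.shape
(23, 7, 11, 11)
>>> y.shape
(31,)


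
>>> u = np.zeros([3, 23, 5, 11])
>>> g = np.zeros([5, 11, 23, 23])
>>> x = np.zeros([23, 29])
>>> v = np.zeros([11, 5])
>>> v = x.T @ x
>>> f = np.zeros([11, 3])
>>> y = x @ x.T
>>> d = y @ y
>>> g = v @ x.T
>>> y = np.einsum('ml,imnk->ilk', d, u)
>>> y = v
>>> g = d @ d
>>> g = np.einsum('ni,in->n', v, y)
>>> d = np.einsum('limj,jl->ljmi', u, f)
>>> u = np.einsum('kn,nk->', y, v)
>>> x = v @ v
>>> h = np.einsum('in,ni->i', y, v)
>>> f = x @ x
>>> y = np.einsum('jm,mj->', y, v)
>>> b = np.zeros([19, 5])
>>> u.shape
()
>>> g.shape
(29,)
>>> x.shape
(29, 29)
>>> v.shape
(29, 29)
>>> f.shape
(29, 29)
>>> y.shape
()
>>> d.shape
(3, 11, 5, 23)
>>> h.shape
(29,)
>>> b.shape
(19, 5)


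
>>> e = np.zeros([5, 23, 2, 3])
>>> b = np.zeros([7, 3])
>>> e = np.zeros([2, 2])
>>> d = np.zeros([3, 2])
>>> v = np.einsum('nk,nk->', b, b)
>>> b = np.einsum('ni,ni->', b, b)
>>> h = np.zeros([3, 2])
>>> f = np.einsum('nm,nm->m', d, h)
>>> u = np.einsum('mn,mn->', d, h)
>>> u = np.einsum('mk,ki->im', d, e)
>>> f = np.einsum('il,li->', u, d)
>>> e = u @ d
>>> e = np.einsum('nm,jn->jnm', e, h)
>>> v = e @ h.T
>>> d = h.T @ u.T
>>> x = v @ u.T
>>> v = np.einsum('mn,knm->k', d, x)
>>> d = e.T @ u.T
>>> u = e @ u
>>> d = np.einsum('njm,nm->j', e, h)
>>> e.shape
(3, 2, 2)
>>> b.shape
()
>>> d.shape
(2,)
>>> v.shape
(3,)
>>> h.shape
(3, 2)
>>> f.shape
()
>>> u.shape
(3, 2, 3)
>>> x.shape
(3, 2, 2)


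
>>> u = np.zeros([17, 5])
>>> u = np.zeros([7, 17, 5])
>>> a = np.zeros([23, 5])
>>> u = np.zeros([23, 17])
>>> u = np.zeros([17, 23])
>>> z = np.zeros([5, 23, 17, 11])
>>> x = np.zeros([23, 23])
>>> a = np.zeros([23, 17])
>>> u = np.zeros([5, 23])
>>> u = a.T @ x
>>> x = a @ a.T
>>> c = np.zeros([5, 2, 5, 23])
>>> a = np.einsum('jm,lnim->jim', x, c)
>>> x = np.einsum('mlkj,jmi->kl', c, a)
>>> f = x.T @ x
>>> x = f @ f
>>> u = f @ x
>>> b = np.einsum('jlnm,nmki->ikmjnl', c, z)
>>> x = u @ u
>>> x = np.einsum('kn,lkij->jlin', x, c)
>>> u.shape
(2, 2)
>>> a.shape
(23, 5, 23)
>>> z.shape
(5, 23, 17, 11)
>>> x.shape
(23, 5, 5, 2)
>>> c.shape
(5, 2, 5, 23)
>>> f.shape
(2, 2)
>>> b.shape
(11, 17, 23, 5, 5, 2)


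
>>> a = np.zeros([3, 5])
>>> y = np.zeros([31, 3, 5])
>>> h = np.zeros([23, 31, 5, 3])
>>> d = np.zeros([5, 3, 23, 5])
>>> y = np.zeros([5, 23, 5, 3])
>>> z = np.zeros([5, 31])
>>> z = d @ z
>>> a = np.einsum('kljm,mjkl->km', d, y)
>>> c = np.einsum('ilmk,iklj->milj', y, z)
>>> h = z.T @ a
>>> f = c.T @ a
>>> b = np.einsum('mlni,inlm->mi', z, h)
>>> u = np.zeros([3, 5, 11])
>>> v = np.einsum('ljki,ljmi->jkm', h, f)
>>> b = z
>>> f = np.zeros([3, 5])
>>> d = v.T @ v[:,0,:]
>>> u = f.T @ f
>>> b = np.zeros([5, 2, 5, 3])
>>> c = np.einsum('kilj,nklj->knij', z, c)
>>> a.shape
(5, 5)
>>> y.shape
(5, 23, 5, 3)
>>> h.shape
(31, 23, 3, 5)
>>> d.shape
(5, 3, 5)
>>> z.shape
(5, 3, 23, 31)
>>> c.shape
(5, 5, 3, 31)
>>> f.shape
(3, 5)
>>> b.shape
(5, 2, 5, 3)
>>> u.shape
(5, 5)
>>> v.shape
(23, 3, 5)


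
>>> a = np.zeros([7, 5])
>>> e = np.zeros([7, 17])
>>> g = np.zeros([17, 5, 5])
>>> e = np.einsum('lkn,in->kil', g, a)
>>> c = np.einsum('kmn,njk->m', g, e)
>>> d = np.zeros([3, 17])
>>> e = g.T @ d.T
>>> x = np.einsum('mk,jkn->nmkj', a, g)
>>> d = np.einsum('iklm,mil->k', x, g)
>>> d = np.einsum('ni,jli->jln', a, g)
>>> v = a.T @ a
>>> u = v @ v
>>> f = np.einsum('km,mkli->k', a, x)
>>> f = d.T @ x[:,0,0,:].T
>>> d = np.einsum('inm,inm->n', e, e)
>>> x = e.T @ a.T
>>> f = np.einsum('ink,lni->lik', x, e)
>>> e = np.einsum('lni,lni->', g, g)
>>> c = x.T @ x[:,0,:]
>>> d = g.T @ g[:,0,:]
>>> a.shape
(7, 5)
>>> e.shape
()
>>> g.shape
(17, 5, 5)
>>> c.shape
(7, 5, 7)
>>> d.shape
(5, 5, 5)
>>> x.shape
(3, 5, 7)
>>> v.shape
(5, 5)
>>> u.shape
(5, 5)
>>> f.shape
(5, 3, 7)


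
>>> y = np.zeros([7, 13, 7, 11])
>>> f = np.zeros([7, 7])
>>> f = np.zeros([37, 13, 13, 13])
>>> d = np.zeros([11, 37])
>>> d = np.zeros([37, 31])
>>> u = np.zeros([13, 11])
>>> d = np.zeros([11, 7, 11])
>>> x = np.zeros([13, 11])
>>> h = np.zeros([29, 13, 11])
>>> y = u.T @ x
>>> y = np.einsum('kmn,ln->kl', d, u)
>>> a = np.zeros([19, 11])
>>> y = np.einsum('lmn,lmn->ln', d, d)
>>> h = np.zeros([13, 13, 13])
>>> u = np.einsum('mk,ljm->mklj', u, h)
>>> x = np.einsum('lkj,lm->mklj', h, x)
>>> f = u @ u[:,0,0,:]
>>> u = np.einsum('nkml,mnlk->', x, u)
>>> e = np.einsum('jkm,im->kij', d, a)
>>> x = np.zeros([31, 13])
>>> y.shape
(11, 11)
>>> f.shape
(13, 11, 13, 13)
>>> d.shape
(11, 7, 11)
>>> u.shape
()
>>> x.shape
(31, 13)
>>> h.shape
(13, 13, 13)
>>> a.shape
(19, 11)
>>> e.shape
(7, 19, 11)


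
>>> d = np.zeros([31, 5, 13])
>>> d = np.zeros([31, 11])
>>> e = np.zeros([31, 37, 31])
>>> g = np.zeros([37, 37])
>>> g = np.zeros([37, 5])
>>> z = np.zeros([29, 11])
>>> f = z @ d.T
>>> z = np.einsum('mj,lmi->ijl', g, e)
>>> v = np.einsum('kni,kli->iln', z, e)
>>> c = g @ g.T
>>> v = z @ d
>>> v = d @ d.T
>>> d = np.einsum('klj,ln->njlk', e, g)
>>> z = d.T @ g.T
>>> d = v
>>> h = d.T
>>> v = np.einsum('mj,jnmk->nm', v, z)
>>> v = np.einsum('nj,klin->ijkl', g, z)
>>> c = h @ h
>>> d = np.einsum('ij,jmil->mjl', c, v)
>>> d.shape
(5, 31, 37)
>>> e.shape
(31, 37, 31)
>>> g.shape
(37, 5)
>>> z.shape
(31, 37, 31, 37)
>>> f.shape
(29, 31)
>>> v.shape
(31, 5, 31, 37)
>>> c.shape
(31, 31)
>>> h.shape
(31, 31)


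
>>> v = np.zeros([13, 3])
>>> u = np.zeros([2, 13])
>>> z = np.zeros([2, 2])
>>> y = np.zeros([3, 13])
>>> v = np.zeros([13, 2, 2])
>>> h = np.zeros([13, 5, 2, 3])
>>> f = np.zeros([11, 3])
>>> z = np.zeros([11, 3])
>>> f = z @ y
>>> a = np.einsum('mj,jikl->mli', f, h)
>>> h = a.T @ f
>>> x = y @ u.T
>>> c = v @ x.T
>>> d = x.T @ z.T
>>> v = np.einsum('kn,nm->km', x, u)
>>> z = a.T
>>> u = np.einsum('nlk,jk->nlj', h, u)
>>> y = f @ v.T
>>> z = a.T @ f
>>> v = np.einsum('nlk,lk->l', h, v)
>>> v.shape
(3,)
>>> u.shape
(5, 3, 2)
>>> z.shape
(5, 3, 13)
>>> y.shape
(11, 3)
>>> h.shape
(5, 3, 13)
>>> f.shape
(11, 13)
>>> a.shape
(11, 3, 5)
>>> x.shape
(3, 2)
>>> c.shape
(13, 2, 3)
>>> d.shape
(2, 11)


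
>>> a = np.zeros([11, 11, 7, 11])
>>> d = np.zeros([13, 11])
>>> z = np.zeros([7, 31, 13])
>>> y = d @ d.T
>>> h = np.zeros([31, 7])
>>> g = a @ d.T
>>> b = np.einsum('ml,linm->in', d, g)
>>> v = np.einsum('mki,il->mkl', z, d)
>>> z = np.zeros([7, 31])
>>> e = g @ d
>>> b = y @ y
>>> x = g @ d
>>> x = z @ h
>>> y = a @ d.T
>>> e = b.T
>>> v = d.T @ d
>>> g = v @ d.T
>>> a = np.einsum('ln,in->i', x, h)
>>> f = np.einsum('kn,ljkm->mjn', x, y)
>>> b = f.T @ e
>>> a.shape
(31,)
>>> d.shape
(13, 11)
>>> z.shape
(7, 31)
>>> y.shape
(11, 11, 7, 13)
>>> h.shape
(31, 7)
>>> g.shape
(11, 13)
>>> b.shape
(7, 11, 13)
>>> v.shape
(11, 11)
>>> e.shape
(13, 13)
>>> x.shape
(7, 7)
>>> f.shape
(13, 11, 7)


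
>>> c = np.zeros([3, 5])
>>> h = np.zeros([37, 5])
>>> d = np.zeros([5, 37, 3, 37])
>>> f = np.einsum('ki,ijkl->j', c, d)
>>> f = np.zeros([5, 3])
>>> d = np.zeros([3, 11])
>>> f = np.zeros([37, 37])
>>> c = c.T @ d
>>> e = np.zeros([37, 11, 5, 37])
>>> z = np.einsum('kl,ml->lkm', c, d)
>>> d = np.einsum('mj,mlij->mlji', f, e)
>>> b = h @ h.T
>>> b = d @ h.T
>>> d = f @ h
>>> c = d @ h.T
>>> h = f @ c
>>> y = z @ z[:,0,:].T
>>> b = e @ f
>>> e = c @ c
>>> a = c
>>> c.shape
(37, 37)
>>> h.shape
(37, 37)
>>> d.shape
(37, 5)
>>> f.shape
(37, 37)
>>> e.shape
(37, 37)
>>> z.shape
(11, 5, 3)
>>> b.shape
(37, 11, 5, 37)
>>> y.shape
(11, 5, 11)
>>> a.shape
(37, 37)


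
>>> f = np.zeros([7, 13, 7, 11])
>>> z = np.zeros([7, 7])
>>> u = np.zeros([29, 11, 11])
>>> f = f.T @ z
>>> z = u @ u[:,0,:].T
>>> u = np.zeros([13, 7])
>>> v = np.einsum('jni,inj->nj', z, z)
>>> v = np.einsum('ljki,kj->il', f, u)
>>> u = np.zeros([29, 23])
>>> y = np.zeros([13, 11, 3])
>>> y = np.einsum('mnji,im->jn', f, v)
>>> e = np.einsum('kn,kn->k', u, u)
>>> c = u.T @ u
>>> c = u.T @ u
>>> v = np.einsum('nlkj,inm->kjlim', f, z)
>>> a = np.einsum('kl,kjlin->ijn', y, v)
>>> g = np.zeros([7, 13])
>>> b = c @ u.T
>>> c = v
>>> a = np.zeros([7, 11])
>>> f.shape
(11, 7, 13, 7)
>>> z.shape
(29, 11, 29)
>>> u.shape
(29, 23)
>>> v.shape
(13, 7, 7, 29, 29)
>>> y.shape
(13, 7)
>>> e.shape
(29,)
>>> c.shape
(13, 7, 7, 29, 29)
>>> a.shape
(7, 11)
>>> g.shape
(7, 13)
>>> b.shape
(23, 29)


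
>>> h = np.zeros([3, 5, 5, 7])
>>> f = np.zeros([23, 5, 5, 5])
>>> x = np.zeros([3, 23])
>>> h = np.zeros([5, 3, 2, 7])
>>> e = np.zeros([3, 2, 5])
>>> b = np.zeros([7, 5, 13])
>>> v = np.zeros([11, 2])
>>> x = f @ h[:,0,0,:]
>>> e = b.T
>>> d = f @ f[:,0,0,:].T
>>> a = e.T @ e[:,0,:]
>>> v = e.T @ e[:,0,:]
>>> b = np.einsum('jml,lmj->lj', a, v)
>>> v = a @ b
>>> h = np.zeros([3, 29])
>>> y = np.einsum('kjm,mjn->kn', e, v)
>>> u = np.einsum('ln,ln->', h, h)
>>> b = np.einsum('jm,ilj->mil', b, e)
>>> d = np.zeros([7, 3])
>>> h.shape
(3, 29)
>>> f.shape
(23, 5, 5, 5)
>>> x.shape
(23, 5, 5, 7)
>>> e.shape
(13, 5, 7)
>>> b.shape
(7, 13, 5)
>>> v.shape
(7, 5, 7)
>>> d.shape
(7, 3)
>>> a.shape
(7, 5, 7)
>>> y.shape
(13, 7)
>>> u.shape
()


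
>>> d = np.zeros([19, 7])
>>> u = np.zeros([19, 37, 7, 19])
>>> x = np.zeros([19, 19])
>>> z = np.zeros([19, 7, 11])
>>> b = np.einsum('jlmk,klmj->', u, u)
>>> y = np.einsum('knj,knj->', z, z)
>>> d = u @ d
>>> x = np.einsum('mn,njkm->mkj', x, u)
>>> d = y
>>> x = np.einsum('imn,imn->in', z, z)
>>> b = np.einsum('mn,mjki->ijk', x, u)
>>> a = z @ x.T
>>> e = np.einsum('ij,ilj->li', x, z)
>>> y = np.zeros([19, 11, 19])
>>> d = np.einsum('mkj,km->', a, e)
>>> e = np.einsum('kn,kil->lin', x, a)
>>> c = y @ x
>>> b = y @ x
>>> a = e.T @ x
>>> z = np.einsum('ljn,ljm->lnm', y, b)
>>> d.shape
()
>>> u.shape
(19, 37, 7, 19)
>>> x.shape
(19, 11)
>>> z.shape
(19, 19, 11)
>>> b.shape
(19, 11, 11)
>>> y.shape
(19, 11, 19)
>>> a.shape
(11, 7, 11)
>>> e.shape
(19, 7, 11)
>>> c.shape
(19, 11, 11)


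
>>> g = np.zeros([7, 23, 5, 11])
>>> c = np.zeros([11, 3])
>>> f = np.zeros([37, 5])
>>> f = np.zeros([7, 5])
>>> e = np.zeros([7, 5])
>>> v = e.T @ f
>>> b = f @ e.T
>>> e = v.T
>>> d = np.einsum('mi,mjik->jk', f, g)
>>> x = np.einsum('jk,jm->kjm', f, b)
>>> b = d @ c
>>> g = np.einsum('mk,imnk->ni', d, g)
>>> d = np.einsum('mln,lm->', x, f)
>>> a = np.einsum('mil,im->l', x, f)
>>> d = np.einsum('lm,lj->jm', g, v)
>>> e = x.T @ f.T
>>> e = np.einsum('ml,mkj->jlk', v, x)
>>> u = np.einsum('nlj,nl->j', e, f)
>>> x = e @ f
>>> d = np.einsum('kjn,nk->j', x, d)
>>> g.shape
(5, 7)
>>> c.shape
(11, 3)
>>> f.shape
(7, 5)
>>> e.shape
(7, 5, 7)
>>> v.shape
(5, 5)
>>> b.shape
(23, 3)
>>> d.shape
(5,)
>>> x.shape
(7, 5, 5)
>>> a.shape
(7,)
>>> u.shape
(7,)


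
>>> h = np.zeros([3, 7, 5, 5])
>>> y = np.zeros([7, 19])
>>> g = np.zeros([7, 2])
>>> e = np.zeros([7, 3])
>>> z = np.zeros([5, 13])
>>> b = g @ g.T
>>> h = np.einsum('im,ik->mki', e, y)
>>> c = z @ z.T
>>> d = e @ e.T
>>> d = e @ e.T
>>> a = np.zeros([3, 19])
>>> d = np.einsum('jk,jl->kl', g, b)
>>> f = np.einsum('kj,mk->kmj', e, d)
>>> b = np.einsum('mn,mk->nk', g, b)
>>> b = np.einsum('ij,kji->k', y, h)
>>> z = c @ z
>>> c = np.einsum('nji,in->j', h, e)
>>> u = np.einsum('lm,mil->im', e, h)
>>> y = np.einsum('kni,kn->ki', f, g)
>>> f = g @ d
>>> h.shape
(3, 19, 7)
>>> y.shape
(7, 3)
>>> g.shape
(7, 2)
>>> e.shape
(7, 3)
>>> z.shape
(5, 13)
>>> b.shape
(3,)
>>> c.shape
(19,)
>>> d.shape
(2, 7)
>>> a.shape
(3, 19)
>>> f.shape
(7, 7)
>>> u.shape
(19, 3)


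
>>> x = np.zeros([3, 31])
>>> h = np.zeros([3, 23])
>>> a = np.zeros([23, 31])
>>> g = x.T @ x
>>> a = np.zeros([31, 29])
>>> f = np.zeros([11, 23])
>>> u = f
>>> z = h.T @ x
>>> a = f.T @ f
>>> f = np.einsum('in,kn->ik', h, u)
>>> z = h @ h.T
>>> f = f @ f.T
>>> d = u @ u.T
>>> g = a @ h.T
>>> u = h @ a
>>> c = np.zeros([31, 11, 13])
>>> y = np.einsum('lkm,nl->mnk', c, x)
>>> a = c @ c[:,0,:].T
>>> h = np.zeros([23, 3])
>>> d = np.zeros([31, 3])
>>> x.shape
(3, 31)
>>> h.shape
(23, 3)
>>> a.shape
(31, 11, 31)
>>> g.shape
(23, 3)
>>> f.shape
(3, 3)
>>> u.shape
(3, 23)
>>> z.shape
(3, 3)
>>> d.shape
(31, 3)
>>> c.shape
(31, 11, 13)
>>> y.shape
(13, 3, 11)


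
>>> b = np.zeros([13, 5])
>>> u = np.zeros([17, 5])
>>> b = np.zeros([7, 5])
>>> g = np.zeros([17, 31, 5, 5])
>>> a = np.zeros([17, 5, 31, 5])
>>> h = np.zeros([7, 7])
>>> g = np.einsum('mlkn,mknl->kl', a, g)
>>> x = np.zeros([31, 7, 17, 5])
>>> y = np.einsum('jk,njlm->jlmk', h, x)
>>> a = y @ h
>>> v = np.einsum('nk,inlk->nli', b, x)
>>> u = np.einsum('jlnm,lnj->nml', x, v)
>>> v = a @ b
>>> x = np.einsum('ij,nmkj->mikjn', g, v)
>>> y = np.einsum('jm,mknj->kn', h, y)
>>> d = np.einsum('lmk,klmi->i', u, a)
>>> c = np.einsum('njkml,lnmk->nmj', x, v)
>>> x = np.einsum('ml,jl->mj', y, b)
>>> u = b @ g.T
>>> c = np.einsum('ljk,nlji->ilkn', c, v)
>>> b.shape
(7, 5)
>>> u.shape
(7, 31)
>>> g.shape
(31, 5)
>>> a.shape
(7, 17, 5, 7)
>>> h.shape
(7, 7)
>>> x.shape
(17, 7)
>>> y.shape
(17, 5)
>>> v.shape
(7, 17, 5, 5)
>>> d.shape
(7,)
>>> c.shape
(5, 17, 31, 7)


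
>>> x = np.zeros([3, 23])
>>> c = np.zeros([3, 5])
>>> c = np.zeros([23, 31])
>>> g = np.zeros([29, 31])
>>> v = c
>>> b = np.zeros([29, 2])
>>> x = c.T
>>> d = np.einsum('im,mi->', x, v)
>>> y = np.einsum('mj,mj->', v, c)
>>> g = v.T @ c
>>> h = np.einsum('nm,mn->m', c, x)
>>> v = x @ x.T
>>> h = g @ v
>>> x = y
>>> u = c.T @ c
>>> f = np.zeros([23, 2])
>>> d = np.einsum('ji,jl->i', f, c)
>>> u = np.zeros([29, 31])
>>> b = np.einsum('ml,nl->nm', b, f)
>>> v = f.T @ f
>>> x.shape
()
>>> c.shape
(23, 31)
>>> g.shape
(31, 31)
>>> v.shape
(2, 2)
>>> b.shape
(23, 29)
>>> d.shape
(2,)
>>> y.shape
()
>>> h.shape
(31, 31)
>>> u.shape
(29, 31)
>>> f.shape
(23, 2)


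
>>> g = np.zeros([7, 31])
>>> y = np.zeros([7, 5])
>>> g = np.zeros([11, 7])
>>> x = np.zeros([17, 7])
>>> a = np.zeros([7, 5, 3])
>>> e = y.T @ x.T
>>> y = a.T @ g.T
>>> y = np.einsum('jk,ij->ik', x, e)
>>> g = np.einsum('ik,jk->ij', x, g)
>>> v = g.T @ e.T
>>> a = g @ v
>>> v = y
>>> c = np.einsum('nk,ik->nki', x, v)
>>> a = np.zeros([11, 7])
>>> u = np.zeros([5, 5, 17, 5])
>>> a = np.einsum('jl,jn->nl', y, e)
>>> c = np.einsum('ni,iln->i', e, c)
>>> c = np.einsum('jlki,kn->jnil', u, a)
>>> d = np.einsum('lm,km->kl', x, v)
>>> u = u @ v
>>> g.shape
(17, 11)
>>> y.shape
(5, 7)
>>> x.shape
(17, 7)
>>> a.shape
(17, 7)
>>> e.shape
(5, 17)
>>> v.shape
(5, 7)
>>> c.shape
(5, 7, 5, 5)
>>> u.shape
(5, 5, 17, 7)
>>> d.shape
(5, 17)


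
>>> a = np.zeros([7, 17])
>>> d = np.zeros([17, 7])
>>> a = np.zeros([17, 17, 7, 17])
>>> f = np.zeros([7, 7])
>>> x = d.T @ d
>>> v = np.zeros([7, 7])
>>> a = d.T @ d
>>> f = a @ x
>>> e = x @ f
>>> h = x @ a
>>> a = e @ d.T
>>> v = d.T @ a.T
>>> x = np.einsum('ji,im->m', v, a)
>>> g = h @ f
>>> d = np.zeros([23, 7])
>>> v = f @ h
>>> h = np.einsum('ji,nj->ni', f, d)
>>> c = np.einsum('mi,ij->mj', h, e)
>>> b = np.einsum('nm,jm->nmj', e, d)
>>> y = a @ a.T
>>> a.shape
(7, 17)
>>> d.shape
(23, 7)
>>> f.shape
(7, 7)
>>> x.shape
(17,)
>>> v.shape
(7, 7)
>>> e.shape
(7, 7)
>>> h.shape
(23, 7)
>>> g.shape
(7, 7)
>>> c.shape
(23, 7)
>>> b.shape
(7, 7, 23)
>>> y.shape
(7, 7)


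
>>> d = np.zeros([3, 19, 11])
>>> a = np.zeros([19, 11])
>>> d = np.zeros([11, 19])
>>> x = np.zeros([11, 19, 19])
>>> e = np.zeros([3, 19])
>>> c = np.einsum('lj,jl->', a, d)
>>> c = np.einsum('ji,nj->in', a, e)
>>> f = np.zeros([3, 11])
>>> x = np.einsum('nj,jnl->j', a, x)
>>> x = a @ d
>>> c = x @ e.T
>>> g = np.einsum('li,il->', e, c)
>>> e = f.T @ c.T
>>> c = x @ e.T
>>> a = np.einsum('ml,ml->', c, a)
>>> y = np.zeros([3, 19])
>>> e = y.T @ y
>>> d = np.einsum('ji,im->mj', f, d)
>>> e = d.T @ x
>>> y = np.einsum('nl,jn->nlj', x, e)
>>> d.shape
(19, 3)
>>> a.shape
()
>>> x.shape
(19, 19)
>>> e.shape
(3, 19)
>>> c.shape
(19, 11)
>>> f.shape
(3, 11)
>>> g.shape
()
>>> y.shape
(19, 19, 3)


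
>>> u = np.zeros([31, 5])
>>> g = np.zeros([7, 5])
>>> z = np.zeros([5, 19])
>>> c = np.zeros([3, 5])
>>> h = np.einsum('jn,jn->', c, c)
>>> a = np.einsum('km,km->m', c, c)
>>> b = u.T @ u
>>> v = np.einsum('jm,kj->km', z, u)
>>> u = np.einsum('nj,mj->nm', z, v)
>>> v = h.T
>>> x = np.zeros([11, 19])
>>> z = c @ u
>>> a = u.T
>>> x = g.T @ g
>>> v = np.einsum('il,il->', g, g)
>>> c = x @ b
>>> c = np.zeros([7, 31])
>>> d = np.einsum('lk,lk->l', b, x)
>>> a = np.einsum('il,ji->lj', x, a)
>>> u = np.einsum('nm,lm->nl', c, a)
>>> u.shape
(7, 5)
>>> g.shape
(7, 5)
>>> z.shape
(3, 31)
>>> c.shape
(7, 31)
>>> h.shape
()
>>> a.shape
(5, 31)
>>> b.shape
(5, 5)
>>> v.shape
()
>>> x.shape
(5, 5)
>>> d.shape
(5,)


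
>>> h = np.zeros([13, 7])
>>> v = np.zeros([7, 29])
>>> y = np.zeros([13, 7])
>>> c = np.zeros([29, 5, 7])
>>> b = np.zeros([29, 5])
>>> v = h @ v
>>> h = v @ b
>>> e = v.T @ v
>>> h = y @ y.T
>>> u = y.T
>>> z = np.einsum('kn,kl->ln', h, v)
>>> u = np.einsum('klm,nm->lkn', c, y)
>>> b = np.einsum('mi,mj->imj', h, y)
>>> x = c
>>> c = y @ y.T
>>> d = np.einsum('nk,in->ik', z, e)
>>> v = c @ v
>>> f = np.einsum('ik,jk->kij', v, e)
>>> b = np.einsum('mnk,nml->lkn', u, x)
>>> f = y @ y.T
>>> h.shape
(13, 13)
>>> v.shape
(13, 29)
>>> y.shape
(13, 7)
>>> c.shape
(13, 13)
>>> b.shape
(7, 13, 29)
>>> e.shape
(29, 29)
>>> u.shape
(5, 29, 13)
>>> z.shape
(29, 13)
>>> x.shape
(29, 5, 7)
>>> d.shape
(29, 13)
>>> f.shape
(13, 13)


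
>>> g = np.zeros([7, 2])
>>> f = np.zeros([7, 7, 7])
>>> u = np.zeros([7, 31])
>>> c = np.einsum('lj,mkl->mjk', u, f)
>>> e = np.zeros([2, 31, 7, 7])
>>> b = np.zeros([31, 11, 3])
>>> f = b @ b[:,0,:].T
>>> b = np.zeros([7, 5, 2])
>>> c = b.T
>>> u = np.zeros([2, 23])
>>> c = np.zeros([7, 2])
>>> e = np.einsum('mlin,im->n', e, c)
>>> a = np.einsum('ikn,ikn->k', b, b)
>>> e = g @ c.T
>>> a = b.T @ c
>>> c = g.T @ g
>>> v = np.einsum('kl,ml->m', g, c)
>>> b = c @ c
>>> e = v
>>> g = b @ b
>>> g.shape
(2, 2)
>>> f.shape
(31, 11, 31)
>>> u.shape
(2, 23)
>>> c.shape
(2, 2)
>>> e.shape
(2,)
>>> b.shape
(2, 2)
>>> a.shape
(2, 5, 2)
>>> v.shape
(2,)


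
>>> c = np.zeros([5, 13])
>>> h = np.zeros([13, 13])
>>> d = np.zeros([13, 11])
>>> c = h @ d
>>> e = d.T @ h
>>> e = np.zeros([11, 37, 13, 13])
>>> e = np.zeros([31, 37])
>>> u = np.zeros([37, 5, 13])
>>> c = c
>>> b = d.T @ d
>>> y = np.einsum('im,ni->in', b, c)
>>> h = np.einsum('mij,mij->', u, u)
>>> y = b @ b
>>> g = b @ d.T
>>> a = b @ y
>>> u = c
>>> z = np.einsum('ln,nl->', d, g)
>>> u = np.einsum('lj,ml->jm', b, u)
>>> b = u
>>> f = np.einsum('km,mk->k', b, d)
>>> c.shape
(13, 11)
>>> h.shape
()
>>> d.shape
(13, 11)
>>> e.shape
(31, 37)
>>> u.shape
(11, 13)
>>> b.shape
(11, 13)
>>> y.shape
(11, 11)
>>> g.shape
(11, 13)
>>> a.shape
(11, 11)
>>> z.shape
()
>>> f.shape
(11,)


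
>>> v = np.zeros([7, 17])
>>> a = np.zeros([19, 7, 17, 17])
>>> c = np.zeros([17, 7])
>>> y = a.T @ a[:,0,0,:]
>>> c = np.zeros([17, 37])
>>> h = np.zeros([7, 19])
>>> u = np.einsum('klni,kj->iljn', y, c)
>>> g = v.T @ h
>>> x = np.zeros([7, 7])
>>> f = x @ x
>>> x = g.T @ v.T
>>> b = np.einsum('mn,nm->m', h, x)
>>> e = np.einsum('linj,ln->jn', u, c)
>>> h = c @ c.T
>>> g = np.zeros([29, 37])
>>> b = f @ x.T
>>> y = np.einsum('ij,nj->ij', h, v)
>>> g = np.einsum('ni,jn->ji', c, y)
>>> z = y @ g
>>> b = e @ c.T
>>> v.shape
(7, 17)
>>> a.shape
(19, 7, 17, 17)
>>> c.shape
(17, 37)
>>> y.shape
(17, 17)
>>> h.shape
(17, 17)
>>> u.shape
(17, 17, 37, 7)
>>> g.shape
(17, 37)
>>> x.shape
(19, 7)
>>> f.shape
(7, 7)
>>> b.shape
(7, 17)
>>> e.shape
(7, 37)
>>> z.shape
(17, 37)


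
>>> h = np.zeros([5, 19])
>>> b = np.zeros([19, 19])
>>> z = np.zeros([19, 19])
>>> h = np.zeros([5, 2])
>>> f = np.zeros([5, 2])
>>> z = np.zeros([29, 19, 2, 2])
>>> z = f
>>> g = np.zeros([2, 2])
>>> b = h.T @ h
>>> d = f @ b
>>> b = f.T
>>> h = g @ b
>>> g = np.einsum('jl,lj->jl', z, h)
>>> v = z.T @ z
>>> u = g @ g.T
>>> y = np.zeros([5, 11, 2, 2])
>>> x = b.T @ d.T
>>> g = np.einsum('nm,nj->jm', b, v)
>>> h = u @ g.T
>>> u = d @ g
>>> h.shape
(5, 2)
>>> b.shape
(2, 5)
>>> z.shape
(5, 2)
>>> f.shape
(5, 2)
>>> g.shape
(2, 5)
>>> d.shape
(5, 2)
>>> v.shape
(2, 2)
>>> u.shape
(5, 5)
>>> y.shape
(5, 11, 2, 2)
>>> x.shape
(5, 5)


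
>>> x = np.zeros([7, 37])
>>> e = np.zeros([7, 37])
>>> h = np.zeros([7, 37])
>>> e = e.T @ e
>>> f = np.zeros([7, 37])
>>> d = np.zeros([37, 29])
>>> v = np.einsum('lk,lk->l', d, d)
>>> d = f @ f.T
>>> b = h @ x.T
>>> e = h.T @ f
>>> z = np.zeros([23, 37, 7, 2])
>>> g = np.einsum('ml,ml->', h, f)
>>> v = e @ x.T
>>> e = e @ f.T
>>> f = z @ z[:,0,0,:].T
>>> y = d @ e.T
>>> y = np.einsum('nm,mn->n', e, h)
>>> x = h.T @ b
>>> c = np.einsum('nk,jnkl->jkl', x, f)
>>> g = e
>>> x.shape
(37, 7)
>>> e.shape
(37, 7)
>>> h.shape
(7, 37)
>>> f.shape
(23, 37, 7, 23)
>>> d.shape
(7, 7)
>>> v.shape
(37, 7)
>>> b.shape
(7, 7)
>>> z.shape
(23, 37, 7, 2)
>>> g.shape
(37, 7)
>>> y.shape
(37,)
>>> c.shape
(23, 7, 23)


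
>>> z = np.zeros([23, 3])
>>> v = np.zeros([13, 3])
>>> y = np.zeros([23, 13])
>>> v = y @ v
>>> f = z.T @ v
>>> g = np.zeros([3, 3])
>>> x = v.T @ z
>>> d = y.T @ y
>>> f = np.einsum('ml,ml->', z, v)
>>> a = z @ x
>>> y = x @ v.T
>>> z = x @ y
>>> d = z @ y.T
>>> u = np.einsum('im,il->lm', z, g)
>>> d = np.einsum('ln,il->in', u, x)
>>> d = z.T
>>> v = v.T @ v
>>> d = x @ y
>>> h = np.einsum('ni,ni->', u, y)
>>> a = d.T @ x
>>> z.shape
(3, 23)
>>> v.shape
(3, 3)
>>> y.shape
(3, 23)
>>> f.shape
()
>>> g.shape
(3, 3)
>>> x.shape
(3, 3)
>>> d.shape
(3, 23)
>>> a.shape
(23, 3)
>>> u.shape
(3, 23)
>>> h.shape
()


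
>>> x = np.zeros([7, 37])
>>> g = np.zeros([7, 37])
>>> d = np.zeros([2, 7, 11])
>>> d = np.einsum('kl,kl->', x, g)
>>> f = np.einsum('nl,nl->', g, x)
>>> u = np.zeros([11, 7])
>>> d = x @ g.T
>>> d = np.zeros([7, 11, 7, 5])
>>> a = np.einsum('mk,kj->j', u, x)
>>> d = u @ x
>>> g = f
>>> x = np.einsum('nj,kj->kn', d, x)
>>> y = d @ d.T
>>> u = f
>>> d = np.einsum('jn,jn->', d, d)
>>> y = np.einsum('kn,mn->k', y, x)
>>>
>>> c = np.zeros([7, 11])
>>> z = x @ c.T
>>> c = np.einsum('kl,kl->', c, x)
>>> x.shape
(7, 11)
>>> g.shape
()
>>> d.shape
()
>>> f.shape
()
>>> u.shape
()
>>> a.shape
(37,)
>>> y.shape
(11,)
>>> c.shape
()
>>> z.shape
(7, 7)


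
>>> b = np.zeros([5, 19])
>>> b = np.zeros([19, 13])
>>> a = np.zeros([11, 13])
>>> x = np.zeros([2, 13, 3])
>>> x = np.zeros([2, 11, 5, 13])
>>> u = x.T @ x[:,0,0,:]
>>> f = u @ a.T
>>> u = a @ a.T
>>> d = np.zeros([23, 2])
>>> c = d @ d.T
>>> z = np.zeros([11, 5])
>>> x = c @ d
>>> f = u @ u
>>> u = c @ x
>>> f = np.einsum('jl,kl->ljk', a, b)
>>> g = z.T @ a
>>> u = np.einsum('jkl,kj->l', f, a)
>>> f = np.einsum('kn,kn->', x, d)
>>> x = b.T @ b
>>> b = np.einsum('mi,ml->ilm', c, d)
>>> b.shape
(23, 2, 23)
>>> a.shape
(11, 13)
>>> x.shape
(13, 13)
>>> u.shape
(19,)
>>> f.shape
()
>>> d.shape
(23, 2)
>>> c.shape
(23, 23)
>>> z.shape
(11, 5)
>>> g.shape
(5, 13)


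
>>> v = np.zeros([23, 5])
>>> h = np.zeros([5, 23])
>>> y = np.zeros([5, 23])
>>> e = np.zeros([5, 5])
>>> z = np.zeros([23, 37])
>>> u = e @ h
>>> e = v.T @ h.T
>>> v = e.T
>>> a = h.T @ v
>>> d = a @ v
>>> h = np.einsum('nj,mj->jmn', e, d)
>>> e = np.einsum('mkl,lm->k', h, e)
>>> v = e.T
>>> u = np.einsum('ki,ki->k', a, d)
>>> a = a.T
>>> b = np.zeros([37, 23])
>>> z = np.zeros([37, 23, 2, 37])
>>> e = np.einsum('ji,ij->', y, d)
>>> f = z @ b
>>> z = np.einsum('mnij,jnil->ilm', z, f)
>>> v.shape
(23,)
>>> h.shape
(5, 23, 5)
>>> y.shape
(5, 23)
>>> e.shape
()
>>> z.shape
(2, 23, 37)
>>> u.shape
(23,)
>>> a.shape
(5, 23)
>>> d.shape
(23, 5)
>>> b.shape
(37, 23)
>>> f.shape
(37, 23, 2, 23)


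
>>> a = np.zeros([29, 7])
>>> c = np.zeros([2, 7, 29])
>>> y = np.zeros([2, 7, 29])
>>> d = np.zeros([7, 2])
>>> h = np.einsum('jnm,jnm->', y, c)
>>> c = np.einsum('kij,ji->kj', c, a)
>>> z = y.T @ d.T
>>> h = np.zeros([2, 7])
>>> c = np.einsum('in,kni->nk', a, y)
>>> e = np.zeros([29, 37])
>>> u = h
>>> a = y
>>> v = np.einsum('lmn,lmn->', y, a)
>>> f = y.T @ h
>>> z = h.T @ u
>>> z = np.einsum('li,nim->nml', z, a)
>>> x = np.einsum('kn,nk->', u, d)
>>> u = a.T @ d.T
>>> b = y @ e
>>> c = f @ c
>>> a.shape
(2, 7, 29)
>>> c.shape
(29, 7, 2)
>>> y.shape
(2, 7, 29)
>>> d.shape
(7, 2)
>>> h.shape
(2, 7)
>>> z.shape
(2, 29, 7)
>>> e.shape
(29, 37)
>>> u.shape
(29, 7, 7)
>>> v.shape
()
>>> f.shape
(29, 7, 7)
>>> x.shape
()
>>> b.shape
(2, 7, 37)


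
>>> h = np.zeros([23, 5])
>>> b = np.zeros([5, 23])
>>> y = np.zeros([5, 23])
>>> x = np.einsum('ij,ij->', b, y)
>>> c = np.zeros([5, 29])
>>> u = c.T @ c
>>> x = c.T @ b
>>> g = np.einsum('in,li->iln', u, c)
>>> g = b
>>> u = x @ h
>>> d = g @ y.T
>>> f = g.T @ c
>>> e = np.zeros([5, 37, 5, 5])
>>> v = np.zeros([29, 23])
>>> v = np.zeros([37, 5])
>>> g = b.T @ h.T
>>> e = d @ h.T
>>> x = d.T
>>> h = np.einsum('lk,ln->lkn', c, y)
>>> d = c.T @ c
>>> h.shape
(5, 29, 23)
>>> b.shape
(5, 23)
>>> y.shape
(5, 23)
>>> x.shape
(5, 5)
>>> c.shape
(5, 29)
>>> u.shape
(29, 5)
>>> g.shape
(23, 23)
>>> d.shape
(29, 29)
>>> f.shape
(23, 29)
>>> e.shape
(5, 23)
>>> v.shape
(37, 5)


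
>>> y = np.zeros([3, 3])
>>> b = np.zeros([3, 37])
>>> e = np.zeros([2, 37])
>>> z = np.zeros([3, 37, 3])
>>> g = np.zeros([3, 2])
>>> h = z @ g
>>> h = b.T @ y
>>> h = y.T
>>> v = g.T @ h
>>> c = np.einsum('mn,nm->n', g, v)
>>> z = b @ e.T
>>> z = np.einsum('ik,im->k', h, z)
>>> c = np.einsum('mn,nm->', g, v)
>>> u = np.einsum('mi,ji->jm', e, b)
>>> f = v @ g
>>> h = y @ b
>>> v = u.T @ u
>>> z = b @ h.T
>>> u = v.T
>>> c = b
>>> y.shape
(3, 3)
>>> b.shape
(3, 37)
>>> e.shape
(2, 37)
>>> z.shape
(3, 3)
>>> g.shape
(3, 2)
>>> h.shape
(3, 37)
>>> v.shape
(2, 2)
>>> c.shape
(3, 37)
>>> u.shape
(2, 2)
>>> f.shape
(2, 2)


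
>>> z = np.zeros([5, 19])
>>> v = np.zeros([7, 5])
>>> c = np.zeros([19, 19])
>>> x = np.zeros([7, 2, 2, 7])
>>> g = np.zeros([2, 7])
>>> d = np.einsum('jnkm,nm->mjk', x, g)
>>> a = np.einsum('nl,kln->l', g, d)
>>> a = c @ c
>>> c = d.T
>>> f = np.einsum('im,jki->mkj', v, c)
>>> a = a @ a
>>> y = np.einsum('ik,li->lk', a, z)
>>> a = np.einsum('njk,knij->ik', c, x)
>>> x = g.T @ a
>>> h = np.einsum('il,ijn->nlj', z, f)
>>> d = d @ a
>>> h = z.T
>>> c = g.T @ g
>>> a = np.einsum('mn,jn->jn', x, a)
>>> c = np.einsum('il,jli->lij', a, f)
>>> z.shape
(5, 19)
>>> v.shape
(7, 5)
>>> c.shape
(7, 2, 5)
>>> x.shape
(7, 7)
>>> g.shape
(2, 7)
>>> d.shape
(7, 7, 7)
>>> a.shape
(2, 7)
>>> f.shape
(5, 7, 2)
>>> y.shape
(5, 19)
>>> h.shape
(19, 5)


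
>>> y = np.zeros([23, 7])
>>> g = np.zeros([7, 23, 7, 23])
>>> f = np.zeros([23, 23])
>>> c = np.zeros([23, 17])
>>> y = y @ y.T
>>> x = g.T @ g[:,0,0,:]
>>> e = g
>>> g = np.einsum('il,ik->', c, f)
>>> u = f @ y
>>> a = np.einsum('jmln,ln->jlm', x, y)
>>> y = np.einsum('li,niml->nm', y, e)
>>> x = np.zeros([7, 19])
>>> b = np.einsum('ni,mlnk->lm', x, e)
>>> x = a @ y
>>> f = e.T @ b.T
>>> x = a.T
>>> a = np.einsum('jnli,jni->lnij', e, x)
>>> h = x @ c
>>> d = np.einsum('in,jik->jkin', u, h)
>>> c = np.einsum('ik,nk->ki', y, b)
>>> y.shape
(7, 7)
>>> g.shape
()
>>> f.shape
(23, 7, 23, 23)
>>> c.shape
(7, 7)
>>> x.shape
(7, 23, 23)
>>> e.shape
(7, 23, 7, 23)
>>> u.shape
(23, 23)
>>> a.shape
(7, 23, 23, 7)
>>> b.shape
(23, 7)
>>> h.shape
(7, 23, 17)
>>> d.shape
(7, 17, 23, 23)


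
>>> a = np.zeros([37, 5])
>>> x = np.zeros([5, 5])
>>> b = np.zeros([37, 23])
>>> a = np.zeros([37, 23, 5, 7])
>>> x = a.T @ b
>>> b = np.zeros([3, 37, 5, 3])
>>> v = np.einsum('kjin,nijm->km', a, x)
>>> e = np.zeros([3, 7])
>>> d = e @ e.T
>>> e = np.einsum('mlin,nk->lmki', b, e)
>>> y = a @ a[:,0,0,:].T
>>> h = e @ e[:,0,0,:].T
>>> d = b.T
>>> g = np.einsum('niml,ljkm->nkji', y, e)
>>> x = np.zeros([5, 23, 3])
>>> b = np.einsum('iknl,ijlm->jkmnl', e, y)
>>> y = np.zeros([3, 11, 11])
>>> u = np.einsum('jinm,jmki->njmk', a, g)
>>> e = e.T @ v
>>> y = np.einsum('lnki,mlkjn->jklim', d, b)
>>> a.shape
(37, 23, 5, 7)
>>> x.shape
(5, 23, 3)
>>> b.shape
(23, 3, 37, 7, 5)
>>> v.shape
(37, 23)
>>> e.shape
(5, 7, 3, 23)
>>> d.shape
(3, 5, 37, 3)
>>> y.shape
(7, 37, 3, 3, 23)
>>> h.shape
(37, 3, 7, 37)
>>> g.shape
(37, 7, 3, 23)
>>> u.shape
(5, 37, 7, 3)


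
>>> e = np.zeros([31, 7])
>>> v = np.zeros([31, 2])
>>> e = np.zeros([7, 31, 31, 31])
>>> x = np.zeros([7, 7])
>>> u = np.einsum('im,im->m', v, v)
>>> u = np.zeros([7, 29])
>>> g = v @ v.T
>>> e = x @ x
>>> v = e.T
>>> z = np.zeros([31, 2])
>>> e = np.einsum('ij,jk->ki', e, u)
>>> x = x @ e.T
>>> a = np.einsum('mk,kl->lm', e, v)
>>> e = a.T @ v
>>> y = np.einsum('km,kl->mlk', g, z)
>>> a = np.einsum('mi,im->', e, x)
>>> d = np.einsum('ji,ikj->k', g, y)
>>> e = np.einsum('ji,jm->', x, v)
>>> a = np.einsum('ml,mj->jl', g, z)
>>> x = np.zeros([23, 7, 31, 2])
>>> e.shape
()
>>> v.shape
(7, 7)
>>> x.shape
(23, 7, 31, 2)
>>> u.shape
(7, 29)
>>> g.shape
(31, 31)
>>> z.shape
(31, 2)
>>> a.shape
(2, 31)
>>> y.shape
(31, 2, 31)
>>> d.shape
(2,)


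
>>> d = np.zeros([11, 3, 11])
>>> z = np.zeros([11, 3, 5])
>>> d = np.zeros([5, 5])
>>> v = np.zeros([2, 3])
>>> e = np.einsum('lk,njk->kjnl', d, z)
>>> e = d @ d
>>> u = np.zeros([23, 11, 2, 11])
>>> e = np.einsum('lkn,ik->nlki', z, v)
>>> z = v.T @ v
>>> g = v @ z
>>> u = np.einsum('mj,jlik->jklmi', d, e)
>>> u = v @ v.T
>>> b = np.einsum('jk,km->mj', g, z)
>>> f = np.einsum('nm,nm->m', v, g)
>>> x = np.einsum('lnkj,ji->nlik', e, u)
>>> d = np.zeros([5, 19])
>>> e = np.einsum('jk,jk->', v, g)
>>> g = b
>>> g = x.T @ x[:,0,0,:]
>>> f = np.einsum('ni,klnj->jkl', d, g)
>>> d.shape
(5, 19)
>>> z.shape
(3, 3)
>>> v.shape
(2, 3)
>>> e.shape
()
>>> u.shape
(2, 2)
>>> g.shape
(3, 2, 5, 3)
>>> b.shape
(3, 2)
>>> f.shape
(3, 3, 2)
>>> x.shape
(11, 5, 2, 3)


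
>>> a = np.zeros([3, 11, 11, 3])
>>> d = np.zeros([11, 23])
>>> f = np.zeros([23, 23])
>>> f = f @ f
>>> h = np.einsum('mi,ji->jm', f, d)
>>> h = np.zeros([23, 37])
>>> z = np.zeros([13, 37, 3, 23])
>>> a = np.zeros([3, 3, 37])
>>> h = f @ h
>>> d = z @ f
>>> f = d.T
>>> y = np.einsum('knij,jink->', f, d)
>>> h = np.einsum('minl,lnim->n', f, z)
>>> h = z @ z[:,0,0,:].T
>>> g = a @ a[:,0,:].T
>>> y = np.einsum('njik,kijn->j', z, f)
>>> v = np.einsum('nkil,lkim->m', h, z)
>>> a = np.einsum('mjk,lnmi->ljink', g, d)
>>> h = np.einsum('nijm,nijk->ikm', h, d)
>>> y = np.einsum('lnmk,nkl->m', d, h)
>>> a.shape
(13, 3, 23, 37, 3)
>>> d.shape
(13, 37, 3, 23)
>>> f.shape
(23, 3, 37, 13)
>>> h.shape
(37, 23, 13)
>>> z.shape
(13, 37, 3, 23)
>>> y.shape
(3,)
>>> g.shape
(3, 3, 3)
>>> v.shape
(23,)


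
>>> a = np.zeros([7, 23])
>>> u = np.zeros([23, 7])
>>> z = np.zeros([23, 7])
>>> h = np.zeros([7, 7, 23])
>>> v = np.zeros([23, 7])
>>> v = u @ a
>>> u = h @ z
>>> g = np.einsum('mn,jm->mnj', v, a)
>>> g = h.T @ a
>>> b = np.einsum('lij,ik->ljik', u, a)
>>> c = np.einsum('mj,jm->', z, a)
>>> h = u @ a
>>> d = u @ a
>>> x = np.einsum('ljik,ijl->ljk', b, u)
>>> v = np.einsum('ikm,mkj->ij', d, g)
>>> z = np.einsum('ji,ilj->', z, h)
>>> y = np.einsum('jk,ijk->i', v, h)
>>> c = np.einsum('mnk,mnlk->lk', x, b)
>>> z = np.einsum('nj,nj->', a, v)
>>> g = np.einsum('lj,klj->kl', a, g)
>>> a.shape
(7, 23)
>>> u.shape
(7, 7, 7)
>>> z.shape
()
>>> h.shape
(7, 7, 23)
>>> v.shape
(7, 23)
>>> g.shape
(23, 7)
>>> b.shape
(7, 7, 7, 23)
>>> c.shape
(7, 23)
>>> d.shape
(7, 7, 23)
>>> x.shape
(7, 7, 23)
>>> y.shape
(7,)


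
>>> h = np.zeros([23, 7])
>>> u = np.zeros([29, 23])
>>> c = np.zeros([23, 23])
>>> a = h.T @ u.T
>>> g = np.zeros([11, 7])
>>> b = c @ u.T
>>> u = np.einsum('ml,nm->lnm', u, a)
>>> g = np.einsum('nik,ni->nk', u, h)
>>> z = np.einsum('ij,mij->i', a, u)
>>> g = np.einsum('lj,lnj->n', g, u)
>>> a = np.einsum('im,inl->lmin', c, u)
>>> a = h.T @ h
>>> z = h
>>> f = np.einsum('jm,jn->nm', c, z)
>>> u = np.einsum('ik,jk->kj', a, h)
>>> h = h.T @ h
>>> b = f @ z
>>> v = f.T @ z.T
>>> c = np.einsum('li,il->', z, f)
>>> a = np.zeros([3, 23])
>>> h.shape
(7, 7)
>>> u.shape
(7, 23)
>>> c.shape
()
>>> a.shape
(3, 23)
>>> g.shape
(7,)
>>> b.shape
(7, 7)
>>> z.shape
(23, 7)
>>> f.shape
(7, 23)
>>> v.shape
(23, 23)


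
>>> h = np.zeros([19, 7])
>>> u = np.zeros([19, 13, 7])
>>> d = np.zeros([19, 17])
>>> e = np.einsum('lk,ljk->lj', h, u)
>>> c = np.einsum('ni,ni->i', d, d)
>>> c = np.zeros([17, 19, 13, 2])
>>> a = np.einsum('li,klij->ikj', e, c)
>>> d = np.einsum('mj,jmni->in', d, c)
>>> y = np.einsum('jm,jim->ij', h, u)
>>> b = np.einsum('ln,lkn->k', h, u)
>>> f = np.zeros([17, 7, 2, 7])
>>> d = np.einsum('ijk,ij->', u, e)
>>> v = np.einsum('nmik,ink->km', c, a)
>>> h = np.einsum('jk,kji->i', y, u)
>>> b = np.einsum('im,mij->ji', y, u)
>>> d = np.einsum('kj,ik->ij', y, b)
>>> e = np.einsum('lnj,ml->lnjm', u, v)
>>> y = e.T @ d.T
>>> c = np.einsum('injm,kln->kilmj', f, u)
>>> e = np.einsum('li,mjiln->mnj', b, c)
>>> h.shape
(7,)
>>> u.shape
(19, 13, 7)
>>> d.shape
(7, 19)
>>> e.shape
(19, 2, 17)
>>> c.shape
(19, 17, 13, 7, 2)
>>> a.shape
(13, 17, 2)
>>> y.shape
(2, 7, 13, 7)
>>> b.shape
(7, 13)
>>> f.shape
(17, 7, 2, 7)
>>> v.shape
(2, 19)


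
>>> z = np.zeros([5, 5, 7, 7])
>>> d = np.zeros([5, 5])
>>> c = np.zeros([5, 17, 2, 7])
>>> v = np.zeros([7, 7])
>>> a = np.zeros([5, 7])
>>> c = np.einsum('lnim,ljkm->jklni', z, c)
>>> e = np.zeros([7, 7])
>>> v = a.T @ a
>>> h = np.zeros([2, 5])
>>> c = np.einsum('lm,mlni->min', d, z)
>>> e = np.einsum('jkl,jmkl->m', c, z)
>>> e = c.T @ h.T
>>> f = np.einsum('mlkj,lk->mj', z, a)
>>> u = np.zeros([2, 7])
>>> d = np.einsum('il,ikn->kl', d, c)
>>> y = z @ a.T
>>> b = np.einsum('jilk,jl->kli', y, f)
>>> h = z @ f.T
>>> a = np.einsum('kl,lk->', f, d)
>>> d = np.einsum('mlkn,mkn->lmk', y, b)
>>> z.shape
(5, 5, 7, 7)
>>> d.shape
(5, 5, 7)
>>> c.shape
(5, 7, 7)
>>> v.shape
(7, 7)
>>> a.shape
()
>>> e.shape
(7, 7, 2)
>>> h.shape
(5, 5, 7, 5)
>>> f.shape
(5, 7)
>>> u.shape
(2, 7)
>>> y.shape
(5, 5, 7, 5)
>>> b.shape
(5, 7, 5)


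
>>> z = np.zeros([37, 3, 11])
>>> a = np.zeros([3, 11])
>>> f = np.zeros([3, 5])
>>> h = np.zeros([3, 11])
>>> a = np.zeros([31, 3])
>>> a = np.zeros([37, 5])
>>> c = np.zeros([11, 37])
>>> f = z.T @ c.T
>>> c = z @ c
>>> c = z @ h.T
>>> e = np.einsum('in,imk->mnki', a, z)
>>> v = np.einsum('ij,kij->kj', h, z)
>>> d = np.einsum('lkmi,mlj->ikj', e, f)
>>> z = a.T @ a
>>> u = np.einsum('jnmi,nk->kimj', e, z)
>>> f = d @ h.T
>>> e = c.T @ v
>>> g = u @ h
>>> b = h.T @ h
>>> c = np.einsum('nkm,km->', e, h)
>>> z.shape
(5, 5)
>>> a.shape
(37, 5)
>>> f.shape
(37, 5, 3)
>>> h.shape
(3, 11)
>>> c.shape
()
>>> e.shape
(3, 3, 11)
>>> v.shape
(37, 11)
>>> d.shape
(37, 5, 11)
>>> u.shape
(5, 37, 11, 3)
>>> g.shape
(5, 37, 11, 11)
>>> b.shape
(11, 11)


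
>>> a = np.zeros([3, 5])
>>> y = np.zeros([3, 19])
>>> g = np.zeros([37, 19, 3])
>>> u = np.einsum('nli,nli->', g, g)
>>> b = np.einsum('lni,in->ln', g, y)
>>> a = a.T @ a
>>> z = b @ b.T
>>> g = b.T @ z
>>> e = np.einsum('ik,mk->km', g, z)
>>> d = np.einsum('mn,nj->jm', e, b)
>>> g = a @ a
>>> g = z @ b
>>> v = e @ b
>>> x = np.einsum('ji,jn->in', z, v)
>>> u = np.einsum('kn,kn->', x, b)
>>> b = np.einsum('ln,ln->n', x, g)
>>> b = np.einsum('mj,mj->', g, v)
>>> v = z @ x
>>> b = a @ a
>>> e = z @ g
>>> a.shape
(5, 5)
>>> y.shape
(3, 19)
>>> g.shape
(37, 19)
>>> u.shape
()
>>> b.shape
(5, 5)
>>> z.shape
(37, 37)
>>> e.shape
(37, 19)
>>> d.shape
(19, 37)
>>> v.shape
(37, 19)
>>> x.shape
(37, 19)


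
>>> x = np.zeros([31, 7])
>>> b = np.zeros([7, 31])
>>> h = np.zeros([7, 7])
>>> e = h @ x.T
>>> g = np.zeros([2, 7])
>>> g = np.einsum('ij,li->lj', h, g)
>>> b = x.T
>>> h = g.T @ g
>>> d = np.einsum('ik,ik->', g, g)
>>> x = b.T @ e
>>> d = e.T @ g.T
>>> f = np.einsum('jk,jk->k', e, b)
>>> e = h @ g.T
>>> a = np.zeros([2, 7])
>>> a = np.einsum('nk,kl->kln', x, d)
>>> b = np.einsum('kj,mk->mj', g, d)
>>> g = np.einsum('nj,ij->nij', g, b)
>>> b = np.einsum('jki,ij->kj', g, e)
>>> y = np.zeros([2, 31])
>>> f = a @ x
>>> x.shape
(31, 31)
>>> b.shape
(31, 2)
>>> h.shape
(7, 7)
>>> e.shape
(7, 2)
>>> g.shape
(2, 31, 7)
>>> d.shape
(31, 2)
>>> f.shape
(31, 2, 31)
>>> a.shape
(31, 2, 31)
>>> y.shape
(2, 31)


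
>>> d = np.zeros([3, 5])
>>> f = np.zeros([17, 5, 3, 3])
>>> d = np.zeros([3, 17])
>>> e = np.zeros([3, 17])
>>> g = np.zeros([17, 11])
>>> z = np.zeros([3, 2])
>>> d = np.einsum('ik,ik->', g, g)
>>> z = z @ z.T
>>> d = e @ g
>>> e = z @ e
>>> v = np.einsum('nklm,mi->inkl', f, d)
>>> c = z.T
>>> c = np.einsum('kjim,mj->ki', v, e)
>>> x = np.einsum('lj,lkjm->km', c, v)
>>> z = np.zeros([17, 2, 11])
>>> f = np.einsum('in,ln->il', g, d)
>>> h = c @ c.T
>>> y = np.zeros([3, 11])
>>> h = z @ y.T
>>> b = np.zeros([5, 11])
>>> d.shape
(3, 11)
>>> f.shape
(17, 3)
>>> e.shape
(3, 17)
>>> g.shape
(17, 11)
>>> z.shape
(17, 2, 11)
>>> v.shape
(11, 17, 5, 3)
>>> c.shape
(11, 5)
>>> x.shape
(17, 3)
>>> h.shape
(17, 2, 3)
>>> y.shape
(3, 11)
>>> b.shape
(5, 11)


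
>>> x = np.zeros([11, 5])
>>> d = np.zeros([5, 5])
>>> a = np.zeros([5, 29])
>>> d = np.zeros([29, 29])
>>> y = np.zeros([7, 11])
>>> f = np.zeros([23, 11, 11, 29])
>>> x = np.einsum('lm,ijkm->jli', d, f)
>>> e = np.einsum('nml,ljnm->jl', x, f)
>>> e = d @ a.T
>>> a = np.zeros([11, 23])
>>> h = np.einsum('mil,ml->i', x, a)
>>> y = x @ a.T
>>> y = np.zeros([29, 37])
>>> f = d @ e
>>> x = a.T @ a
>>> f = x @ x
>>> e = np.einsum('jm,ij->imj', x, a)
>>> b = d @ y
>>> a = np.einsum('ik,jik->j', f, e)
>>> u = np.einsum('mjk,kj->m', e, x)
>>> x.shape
(23, 23)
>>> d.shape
(29, 29)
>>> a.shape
(11,)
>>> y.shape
(29, 37)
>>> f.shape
(23, 23)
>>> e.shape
(11, 23, 23)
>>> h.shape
(29,)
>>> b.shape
(29, 37)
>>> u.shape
(11,)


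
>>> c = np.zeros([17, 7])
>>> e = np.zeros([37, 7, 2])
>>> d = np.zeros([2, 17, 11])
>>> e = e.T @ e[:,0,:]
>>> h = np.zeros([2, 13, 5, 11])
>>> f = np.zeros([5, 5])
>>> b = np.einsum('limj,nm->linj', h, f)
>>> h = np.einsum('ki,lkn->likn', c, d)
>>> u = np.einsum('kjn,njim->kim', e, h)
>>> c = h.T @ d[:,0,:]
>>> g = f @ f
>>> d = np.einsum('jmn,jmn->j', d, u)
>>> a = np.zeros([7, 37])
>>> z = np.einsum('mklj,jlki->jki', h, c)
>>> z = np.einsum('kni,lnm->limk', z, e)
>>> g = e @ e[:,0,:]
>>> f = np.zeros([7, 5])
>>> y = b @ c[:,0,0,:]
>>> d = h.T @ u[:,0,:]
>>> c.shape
(11, 17, 7, 11)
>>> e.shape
(2, 7, 2)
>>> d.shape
(11, 17, 7, 11)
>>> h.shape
(2, 7, 17, 11)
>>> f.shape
(7, 5)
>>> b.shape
(2, 13, 5, 11)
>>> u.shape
(2, 17, 11)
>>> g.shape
(2, 7, 2)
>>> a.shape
(7, 37)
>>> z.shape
(2, 11, 2, 11)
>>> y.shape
(2, 13, 5, 11)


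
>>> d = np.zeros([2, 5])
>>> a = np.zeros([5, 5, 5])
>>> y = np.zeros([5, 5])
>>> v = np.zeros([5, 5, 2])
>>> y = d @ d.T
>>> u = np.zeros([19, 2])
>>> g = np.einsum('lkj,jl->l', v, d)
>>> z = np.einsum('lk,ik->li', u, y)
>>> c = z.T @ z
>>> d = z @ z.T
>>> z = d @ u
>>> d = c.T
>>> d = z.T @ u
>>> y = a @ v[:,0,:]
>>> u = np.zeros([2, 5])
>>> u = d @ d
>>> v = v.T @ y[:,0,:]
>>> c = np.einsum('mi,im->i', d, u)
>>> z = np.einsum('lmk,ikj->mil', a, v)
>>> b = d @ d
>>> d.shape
(2, 2)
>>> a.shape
(5, 5, 5)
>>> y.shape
(5, 5, 2)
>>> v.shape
(2, 5, 2)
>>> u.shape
(2, 2)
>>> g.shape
(5,)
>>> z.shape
(5, 2, 5)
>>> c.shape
(2,)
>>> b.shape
(2, 2)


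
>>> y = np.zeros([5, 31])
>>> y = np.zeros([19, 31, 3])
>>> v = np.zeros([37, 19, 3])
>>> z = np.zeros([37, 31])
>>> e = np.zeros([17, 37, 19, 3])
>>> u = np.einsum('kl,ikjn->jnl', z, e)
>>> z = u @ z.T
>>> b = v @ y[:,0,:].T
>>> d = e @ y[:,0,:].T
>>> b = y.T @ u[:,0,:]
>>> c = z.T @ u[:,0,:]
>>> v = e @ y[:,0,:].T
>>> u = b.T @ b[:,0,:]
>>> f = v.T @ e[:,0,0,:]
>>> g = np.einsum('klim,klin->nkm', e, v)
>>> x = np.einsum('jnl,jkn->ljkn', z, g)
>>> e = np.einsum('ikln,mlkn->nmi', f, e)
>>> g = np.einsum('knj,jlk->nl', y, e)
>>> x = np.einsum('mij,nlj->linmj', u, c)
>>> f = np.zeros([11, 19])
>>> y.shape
(19, 31, 3)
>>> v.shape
(17, 37, 19, 19)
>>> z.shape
(19, 3, 37)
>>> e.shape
(3, 17, 19)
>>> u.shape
(31, 31, 31)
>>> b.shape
(3, 31, 31)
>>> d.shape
(17, 37, 19, 19)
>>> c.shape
(37, 3, 31)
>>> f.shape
(11, 19)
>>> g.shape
(31, 17)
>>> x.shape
(3, 31, 37, 31, 31)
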